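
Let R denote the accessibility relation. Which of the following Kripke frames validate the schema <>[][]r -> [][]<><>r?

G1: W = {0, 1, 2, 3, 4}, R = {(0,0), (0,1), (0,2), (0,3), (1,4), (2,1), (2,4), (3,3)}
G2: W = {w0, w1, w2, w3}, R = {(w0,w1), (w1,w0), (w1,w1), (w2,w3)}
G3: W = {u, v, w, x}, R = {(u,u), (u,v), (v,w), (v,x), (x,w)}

Frame correspondent (Sahlqvist): forall x forall y forall z ((xRy & x R^2 z) -> exists w (y R^2 w & z R^2 w)) — i.e. a generalized confluence (Geach) condition.
G1: fails — 0R0, 0R²1 but no w with 0R²w and 1R²w.
G2: holds.
G3: fails — uRu, uR²w but no t with uR²t and wR²t.
Valid on: G2.

G2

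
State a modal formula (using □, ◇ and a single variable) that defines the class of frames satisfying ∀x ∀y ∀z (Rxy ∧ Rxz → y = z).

The condition is partial functionality. The CD schema ◇r → □r defines it.
Suppose ◇r→□r is valid. Take Rxy, Rxz and set V(r)={y}. Then ◇r at x, so □r at x, so r at z, i.e. z=y.

◇r → □r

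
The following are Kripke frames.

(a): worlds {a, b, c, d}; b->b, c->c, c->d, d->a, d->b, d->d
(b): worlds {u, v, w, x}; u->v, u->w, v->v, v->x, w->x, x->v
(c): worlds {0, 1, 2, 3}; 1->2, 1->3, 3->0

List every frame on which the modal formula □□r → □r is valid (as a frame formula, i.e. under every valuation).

The schema corresponds to density: ∀x ∀y (Rxy → ∃z (Rxz ∧ Rzy)).
(a): satisfies the condition.
(b): fails — Rwx but no z with Rwz and Rzx.
(c): fails — R12 but no z with R1z and Rz2.

(a)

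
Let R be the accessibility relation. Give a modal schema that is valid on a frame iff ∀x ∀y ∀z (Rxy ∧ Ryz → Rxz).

A defining formula is □r → □□r (the 4 axiom).
Suppose □r→□□r is valid. Take Rxy, Ryz and set V(r)={w : Rxw}. Then □r at x, so □□r at x, so □r at y, so r at z, i.e. Rxz.

□r → □□r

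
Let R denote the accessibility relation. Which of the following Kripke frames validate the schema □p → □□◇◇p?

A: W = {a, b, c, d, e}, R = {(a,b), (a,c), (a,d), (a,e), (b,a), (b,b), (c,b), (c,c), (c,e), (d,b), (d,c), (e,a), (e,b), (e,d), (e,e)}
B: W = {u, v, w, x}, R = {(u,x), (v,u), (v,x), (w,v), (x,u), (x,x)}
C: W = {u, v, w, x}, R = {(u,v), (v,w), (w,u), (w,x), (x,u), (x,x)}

A

Frame correspondent (Sahlqvist): ∀x ∀z (xR²z → ∃w (xRw ∧ zR²w)) — i.e. a generalized confluence (Geach) condition.
A: ✓.
B: fails — wR²u but no t with wRt and uR²t.
C: fails — vR²x but no t with vRt and xR²t.
Valid on: A.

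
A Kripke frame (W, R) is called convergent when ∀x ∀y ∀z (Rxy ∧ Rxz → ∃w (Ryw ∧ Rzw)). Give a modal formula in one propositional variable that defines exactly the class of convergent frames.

◇□r → □◇r

A defining formula is ◇□r → □◇r (the .2 axiom).
Suppose ◇□r→□◇r is valid. Take Rxy, Rxz and set V(r)={w : Ryw}. Then □r at y so ◇□r at x, so □◇r at x, so ◇r at z, giving w with Rzw and Ryw.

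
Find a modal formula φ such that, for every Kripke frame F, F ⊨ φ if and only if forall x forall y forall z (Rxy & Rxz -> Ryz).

◇r → □◇r

The condition is the Euclidean property. The 5 schema ◇r → □◇r defines it.
Suppose ◇r→□◇r is valid. Take Rxy, Rxz and set V(r)={y}. Then ◇r at x, so □◇r at x, so ◇r at z, so some w with Rzw has r; w=y, i.e. Rzy. By symmetry of the argument, Ryz.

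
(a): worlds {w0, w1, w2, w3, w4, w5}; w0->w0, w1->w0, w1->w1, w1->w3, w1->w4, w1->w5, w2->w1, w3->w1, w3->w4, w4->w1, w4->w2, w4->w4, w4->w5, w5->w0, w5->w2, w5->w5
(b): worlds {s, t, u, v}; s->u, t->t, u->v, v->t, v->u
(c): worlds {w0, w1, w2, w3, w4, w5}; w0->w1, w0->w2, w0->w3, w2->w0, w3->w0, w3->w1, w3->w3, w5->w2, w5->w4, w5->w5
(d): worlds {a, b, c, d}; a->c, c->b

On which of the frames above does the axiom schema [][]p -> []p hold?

(a)

This is the axiom for density; its first-order frame correspondent is forall x forall y (Rxy -> exists z (Rxz & Rzy)).
(a): satisfies the condition.
(b): fails — Ruv but no z with Ruz and Rzv.
(c): fails — Rw0w2 but no z with Rw0z and Rzw2.
(d): fails — Rac but no z with Raz and Rzc.
Valid on: (a).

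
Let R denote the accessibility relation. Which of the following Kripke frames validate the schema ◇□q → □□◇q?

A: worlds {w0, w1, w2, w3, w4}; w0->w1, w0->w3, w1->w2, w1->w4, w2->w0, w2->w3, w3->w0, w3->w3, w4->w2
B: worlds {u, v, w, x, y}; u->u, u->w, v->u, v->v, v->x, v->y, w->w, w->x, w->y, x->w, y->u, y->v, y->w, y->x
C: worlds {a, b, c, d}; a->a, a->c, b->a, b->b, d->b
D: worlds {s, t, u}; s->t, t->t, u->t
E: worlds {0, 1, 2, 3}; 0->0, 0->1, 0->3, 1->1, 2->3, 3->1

The schema corresponds to a generalized confluence (Geach) condition: ∀x ∀y ∀z ((xRy ∧ xR²z) → ∃w (yRw ∧ zRw)).
A: fails — w0Rw1, w0R²w0 but no w with w1Rw and w0Rw.
B: fails — vRv, vR²x but no t with vRt and xRt.
C: fails — aRa, aR²c but no w with aRw and cRw.
D: satisfies the condition.
E: satisfies the condition.

D, E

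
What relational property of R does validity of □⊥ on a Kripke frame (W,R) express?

This is the Ver axiom.
Its frame correspondent is emptiness of R — ∀x ∀y ¬Rxy.

Emptiness of R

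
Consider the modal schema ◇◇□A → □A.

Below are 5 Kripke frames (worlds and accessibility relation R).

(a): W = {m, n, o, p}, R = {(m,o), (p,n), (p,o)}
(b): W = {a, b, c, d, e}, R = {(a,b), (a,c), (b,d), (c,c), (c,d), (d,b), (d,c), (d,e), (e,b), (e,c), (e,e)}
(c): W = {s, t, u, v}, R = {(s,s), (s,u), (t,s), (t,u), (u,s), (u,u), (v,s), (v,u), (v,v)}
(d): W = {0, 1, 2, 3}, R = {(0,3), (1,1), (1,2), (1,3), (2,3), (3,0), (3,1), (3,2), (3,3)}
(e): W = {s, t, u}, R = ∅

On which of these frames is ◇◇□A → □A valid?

(a), (e)

Frame correspondent (Sahlqvist): ∀x ∀y ∀z ((xR²y ∧ xRz) → ∃w (yRw ∧ z = w)) — i.e. a generalized confluence (Geach) condition.
(a): ✓.
(b): fails — aR²c, aRb but no w with cRw and b=w.
(c): fails — vR²s, vRv but no w with sRw and v=w.
(d): fails — 1R²0, 1R1 but no w with 0Rw and 1=w.
(e): ✓.
Valid on: (a), (e).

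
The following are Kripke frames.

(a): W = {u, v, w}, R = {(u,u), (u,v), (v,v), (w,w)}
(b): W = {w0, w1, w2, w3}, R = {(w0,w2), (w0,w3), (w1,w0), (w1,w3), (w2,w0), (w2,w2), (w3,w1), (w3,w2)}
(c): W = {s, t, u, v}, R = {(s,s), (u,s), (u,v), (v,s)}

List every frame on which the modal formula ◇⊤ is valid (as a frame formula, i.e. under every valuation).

This is the axiom for seriality; its first-order frame correspondent is ∀x ∃y Rxy.
(a): satisfies the condition.
(b): satisfies the condition.
(c): fails — world t has no successor.
Valid on: (a), (b).

(a), (b)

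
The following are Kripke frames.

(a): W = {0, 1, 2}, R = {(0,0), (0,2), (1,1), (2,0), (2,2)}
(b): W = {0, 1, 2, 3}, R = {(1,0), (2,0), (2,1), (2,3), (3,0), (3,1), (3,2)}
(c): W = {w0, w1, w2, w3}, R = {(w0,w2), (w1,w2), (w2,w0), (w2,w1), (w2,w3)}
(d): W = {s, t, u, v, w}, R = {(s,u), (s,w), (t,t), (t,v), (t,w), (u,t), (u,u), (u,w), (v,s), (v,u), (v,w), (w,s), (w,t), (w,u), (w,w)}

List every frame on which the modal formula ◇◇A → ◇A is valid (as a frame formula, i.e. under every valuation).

(a)

The schema corresponds to transitivity: ∀x ∀y ∀z (Rxy ∧ Ryz → Rxz).
(a): condition met.
(b): fails — R32 and R23 but not R33.
(c): fails — Rw1w2 and Rw2w1 but not Rw1w1.
(d): fails — Rwt and Rtv but not Rwv.
Valid on: (a).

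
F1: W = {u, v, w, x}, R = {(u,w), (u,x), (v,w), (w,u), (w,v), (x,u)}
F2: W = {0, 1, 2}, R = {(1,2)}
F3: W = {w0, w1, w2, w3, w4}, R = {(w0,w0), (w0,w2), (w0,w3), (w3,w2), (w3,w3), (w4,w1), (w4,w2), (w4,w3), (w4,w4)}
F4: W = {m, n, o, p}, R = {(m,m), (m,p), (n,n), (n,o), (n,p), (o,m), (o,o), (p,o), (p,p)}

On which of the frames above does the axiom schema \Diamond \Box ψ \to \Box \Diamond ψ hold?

F1, F4

The schema corresponds to convergence: \forall x \forall y \forall z (Rxy \wedge Rxz \to \exists w (Ryw \wedge Rzw)).
F1: satisfies the condition.
F2: fails — R12 and R12 but 2 and 2 have no common successor.
F3: fails — Rw0w2 and Rw0w2 but w2 and w2 have no common successor.
F4: satisfies the condition.
Valid on: F1, F4.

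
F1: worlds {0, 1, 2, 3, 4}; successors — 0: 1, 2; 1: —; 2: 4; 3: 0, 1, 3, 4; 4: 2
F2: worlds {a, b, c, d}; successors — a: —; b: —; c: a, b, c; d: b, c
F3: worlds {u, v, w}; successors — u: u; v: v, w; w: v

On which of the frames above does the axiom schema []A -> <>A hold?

F3

This is the axiom for seriality; its first-order frame correspondent is forall x exists y Rxy.
F1: fails — world 1 has no successor.
F2: fails — world a has no successor.
F3: ✓.
Valid on: F3.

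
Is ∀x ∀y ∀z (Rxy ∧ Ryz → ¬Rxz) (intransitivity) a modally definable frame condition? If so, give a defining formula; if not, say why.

No

Any modally definable frame class is closed under surjective bounded morphisms.
The 5-cycle (worlds s,t,u,v,w with s→t→u→v→w→s) is intransitive. Mapping every world to a single reflexive point • is a surjective bounded morphism; the reflexive point is not intransitive (R••∧R•• but R••).
Hence intransitivity is not modally definable.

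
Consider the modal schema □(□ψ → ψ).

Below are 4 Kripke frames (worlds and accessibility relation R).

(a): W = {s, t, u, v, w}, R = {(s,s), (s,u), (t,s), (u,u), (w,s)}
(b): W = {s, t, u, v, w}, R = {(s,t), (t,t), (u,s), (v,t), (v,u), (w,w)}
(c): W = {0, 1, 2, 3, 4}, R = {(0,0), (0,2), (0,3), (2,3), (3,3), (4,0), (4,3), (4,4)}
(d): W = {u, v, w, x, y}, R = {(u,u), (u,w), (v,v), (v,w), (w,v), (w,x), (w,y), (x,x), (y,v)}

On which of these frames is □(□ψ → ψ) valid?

(a)

This is the axiom for shift-reflexivity; its first-order frame correspondent is ∀x ∀y (Rxy → Ryy).
(a): satisfies the condition.
(b): fails — Rus but not Rss.
(c): fails — R02 but not R22.
(d): fails — Ruw but not Rww.
Valid on: (a).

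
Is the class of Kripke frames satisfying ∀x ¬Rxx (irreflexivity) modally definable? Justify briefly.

If a class were modally definable it would be closed under surjective bounded morphisms (Goldblatt–Thomason).
The 4-cycle (worlds 0,1,2,3 with 0→1→2→3→0) is irreflexive, and the map sending every world to a single reflexive point • is a surjective bounded morphism (forth: every edge maps to (•,•); back: every world has a successor). So any modal formula valid on the 4-cycle is also valid on the reflexive point, which is not irreflexive.
So no modal formula (or set of formulas) defines exactly the irreflexive frames.

Not definable by any modal formula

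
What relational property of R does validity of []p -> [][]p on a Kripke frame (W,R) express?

Suppose □p→□□p is valid. Take Rxy, Ryz and set V(p)={w : Rxw}. Then □p at x, so □□p at x, so □p at y, so p at z, i.e. Rxz.

transitivity: forall x forall y forall z (Rxy & Ryz -> Rxz)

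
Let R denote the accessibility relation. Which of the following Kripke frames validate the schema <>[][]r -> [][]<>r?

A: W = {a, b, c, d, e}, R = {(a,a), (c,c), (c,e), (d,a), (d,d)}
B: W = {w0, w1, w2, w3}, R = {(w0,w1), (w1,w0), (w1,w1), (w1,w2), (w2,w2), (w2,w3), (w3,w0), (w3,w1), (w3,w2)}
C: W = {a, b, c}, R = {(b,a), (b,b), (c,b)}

B

The schema corresponds to a generalized confluence (Geach) condition: forall x forall y forall z ((xRy & x R^2 z) -> exists w (y R^2 w & zRw)).
A: fails — cRc, cR²e but no w with cR²w and eRw.
B: condition met.
C: fails — bRa, bR²a but no w with aR²w and aRw.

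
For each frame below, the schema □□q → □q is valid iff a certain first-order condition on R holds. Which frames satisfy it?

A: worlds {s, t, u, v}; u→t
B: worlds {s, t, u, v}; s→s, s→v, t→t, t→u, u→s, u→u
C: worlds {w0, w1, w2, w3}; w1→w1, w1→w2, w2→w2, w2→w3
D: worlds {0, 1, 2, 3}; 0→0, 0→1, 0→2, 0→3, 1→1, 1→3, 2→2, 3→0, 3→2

Frame correspondent (Sahlqvist): ∀x ∀y (Rxy → ∃z (Rxz ∧ Rzy)) — i.e. density.
A: fails — Rut but no z with Ruz and Rzt.
B: holds.
C: holds.
D: holds.

B, C, D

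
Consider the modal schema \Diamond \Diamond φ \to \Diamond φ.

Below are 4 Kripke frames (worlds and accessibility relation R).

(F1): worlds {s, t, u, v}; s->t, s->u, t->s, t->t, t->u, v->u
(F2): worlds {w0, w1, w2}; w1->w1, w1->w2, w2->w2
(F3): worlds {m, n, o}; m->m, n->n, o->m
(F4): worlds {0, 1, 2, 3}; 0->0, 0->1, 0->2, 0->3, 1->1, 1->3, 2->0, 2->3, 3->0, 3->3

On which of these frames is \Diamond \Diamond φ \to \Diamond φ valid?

This is the axiom for transitivity; its first-order frame correspondent is \forall x \forall y \forall z (Rxy \wedge Ryz \to Rxz).
(F1): fails — Rst and Rts but not Rss.
(F2): ✓.
(F3): ✓.
(F4): fails — R20 and R02 but not R22.

(F2), (F3)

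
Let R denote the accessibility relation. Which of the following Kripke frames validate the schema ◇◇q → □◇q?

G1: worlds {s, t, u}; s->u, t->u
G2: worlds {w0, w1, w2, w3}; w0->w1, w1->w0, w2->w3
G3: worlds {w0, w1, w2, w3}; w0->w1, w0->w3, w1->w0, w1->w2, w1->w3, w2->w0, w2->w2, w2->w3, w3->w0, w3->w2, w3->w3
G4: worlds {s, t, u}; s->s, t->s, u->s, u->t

Frame correspondent (Sahlqvist): ∀x ∀y ∀z ((xR²y ∧ xRz) → ∃w (y = w ∧ zRw)) — i.e. a generalized confluence (Geach) condition.
G1: holds.
G2: holds.
G3: fails — w1R²w0, w1Rw0 but no w with w0=w and w0Rw.
G4: holds.

G1, G2, G4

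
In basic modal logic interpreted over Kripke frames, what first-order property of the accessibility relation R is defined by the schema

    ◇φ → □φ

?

Suppose ◇φ→□φ is valid. Take Rxy, Rxz and set V(φ)={y}. Then ◇φ at x, so □φ at x, so φ at z, i.e. z=y.
The converse is a direct semantic check.
So the correspondent is partial functionality.

partial functionality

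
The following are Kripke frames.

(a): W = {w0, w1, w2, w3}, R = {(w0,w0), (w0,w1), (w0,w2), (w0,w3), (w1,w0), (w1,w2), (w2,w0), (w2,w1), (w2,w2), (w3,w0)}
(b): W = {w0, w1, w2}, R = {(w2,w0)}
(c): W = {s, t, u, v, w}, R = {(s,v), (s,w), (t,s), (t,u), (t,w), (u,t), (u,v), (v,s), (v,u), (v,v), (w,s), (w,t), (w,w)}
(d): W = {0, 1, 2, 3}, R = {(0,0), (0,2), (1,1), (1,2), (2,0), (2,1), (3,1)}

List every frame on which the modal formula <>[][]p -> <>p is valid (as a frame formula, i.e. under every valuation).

Frame correspondent (Sahlqvist): forall x forall y (xRy -> exists w (y R^2 w & xRw)) — i.e. a generalized confluence (Geach) condition.
(a): condition met.
(b): fails — w2Rw0 but no w with w0R²w and w2Rw.
(c): condition met.
(d): condition met.

(a), (c), (d)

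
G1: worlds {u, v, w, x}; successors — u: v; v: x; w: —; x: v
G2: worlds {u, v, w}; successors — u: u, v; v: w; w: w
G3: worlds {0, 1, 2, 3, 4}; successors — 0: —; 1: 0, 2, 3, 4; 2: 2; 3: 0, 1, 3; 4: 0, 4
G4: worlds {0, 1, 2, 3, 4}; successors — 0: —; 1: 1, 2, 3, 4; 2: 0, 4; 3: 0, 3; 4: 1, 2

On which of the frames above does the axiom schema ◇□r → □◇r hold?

The schema corresponds to convergence: ∀x ∀y ∀z (Rxy ∧ Rxz → ∃w (Ryw ∧ Rzw)).
G1: satisfies the condition.
G2: fails — Ruv and Ruu but v and u have no common successor.
G3: fails — R10 and R10 but 0 and 0 have no common successor.
G4: fails — R12 and R14 but 2 and 4 have no common successor.
Valid on: G1.

G1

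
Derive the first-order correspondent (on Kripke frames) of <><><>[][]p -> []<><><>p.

forall x forall y forall z ((x R^3 y & xRz) -> exists w (y R^2 w & z R^3 w))

This is a Sahlqvist (Geach-type) schema ◇^3□^2p → □^1◇^3p.
First-order correspondent: forall x forall y forall z ((x R^3 y & xRz) -> exists w (y R^2 w & z R^3 w)).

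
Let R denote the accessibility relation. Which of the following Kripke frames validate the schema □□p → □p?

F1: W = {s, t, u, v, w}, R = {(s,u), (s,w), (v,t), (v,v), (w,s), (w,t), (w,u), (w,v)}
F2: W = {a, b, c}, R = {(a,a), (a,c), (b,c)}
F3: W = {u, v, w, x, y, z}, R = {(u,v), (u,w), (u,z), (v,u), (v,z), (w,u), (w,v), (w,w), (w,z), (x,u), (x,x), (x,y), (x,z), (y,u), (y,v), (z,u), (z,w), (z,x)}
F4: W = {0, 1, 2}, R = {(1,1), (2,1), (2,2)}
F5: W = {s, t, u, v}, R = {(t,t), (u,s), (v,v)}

The schema corresponds to density: ∀x ∀y (Rxy → ∃z (Rxz ∧ Rzy)).
F1: fails — Rsw but no z with Rsz and Rzw.
F2: fails — Rbc but no z with Rbz and Rzc.
F3: satisfies the condition.
F4: satisfies the condition.
F5: fails — Rus but no z with Ruz and Rzs.

F3, F4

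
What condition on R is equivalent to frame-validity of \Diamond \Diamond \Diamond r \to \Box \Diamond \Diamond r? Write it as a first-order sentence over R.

This is a Sahlqvist (Geach-type) schema ◇^3□^0r → □^1◇^2r.
First-order correspondent: \forall x \forall y \forall z ((x R^3 y \wedge xRz) \to \exists w (y = w \wedge z R^2 w)).

\forall x \forall y \forall z ((x R^3 y \wedge xRz) \to \exists w (y = w \wedge z R^2 w))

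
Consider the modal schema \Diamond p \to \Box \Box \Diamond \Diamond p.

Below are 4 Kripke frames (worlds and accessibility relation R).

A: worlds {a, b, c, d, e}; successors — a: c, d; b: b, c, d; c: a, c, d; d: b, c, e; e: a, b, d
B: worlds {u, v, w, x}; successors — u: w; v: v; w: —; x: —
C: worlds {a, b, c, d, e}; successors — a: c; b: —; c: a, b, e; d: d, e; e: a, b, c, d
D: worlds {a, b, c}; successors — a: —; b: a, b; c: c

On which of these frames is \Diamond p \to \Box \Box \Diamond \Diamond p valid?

The schema corresponds to a generalized confluence (Geach) condition: \forall x \forall y \forall z ((xRy \wedge x R^2 z) \to \exists w (y = w \wedge z R^2 w)).
A: fails — cRa, cR²e but no w with a=w and eR²w.
B: condition met.
C: fails — aRc, aR²a but no w with c=w and aR²w.
D: fails — bRa, bR²a but no w with a=w and aR²w.

B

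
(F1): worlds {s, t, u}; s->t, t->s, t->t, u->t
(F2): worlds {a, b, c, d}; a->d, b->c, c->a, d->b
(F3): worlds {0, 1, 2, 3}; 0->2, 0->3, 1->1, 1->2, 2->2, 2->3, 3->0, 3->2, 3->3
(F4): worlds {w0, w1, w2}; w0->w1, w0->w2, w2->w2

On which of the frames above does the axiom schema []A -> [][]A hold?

Frame correspondent (Sahlqvist): forall x forall y forall z (Rxy & Ryz -> Rxz) — i.e. transitivity.
(F1): fails — Rut and Rts but not Rus.
(F2): fails — Rdb and Rbc but not Rdc.
(F3): fails — R12 and R23 but not R13.
(F4): condition met.
Valid on: (F4).

(F4)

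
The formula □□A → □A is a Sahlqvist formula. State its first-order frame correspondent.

Suppose □□A→□A is valid. Take Rxy and set V(A)={w : xR²w}. Then □□A at x, so □A at x, so A at y, i.e. ∃z(Rxz∧Rzy).

density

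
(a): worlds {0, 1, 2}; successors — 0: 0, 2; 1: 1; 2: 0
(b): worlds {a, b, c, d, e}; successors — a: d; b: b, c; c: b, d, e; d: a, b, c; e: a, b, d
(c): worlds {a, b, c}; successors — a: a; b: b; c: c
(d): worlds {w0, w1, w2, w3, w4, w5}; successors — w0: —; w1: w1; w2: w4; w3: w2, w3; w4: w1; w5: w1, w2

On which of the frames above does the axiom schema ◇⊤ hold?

Frame correspondent (Sahlqvist): ∀x ∃y Rxy — i.e. seriality.
(a): condition met.
(b): condition met.
(c): condition met.
(d): fails — world w0 has no successor.
Valid on: (a), (b), (c).

(a), (b), (c)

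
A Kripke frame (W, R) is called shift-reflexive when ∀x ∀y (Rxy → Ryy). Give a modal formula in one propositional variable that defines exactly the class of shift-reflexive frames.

□(□q → q)

This is shift-reflexivity; the standard corresponding axiom is T□: □(□q → q).
Suppose □(□q→q) is valid. Take Rxy and set V(q)={w : Ryw}. Then at y, □q holds; since □(□q→q) at x, □q→q at y, so q at y, i.e. Ryy.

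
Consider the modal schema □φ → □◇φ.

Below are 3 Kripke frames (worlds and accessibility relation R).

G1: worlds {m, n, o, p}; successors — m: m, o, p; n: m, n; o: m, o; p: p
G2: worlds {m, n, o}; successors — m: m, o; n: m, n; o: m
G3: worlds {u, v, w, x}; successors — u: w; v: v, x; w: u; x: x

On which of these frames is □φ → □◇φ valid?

The schema corresponds to a generalized confluence (Geach) condition: ∀x ∀z (xRz → ∃w (xRw ∧ zRw)).
G1: holds.
G2: holds.
G3: fails — uRw but no t with uRt and wRt.
Valid on: G1, G2.

G1, G2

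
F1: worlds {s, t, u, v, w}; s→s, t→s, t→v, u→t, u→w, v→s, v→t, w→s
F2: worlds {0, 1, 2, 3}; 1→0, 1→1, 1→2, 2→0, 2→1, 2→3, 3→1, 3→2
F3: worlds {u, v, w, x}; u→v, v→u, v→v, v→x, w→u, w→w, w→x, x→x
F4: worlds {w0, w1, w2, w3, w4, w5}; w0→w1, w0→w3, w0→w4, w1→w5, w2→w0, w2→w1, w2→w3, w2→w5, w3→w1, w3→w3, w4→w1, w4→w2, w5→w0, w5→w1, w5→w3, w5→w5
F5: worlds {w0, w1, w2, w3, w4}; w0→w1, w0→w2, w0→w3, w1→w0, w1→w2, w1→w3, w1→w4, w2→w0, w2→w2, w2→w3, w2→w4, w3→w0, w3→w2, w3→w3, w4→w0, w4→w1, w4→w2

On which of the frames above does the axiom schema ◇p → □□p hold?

This is the axiom for a generalized confluence (Geach) condition; its first-order frame correspondent is ∀x ∀y ∀z ((xRy ∧ xR²z) → ∃w (y = w ∧ z = w)).
F1: fails — tRs, tR²t but s ≠ t.
F2: fails — 1R0, 1R²1 but 0 ≠ 1.
F3: fails — uRv, uR²u but v ≠ u.
F4: fails — w0Rw1, w0R²w2 but w1 ≠ w2.
F5: fails — w0Rw1, w0R²w0 but w1 ≠ w0.

none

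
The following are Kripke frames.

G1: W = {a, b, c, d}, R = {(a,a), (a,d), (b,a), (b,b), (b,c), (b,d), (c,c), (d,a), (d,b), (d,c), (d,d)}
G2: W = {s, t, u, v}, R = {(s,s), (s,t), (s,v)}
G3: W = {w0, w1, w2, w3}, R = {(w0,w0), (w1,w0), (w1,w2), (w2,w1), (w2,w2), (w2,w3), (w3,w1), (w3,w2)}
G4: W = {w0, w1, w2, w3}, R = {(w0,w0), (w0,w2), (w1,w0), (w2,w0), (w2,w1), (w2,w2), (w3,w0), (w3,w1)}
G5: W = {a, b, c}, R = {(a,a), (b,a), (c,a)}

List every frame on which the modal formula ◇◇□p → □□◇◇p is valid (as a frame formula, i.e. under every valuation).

The schema corresponds to a generalized confluence (Geach) condition: ∀x ∀y ∀z ((xR²y ∧ xR²z) → ∃w (yRw ∧ zR²w)).
G1: fails — aR²a, aR²c but no w with aRw and cR²w.
G2: fails — sR²s, sR²t but no w with sRw and tR²w.
G3: fails — w1R²w2, w1R²w0 but no w with w2Rw and w0R²w.
G4: condition met.
G5: condition met.
Valid on: G4, G5.

G4, G5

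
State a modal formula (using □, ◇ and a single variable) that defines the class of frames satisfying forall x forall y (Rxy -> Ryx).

The condition is symmetry. The B schema q → □◇q defines it.

q → □◇q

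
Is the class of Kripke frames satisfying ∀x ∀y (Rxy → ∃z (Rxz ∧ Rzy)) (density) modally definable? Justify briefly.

The condition is density. A defining modal formula is □□q → □q.
Suppose □□q→□q is valid. Take Rxy and set V(q)={w : xR²w}. Then □□q at x, so □q at x, so q at y, i.e. ∃z(Rxz∧Rzy).

Yes — defined by □□q → □q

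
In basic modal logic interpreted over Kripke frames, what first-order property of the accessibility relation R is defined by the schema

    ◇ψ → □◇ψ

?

This schema is the 5 axiom.
Its frame correspondent is the Euclidean property — ∀x ∀y ∀z (Rxy ∧ Rxz → Ryz).

the Euclidean property: ∀x ∀y ∀z (Rxy ∧ Rxz → Ryz)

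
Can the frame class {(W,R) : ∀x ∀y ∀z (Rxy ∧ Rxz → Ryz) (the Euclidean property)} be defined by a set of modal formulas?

Yes, by ◇r → □◇r

The condition is the Euclidean property. A defining modal formula is ◇r → □◇r.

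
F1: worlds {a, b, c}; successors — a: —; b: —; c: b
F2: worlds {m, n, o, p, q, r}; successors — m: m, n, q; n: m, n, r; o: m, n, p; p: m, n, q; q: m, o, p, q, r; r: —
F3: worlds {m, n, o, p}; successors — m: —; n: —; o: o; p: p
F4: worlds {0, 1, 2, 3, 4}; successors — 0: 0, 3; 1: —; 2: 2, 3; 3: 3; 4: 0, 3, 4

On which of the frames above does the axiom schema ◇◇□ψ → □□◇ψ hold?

This is the axiom for a generalized confluence (Geach) condition; its first-order frame correspondent is ∀x ∀y ∀z ((xR²y ∧ xR²z) → ∃w (yRw ∧ zRw)).
F1: satisfies the condition.
F2: fails — mR²m, mR²r but no w with mRw and rRw.
F3: satisfies the condition.
F4: satisfies the condition.

F1, F3, F4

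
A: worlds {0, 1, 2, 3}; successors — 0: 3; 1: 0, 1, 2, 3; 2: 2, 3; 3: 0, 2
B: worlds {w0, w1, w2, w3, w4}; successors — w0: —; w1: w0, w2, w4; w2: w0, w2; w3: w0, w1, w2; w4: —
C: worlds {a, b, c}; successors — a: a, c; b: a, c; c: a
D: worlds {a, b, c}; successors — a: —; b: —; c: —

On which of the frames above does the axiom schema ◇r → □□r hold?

The schema corresponds to a generalized confluence (Geach) condition: ∀x ∀y ∀z ((xRy ∧ xR²z) → ∃w (y = w ∧ z = w)).
A: fails — 0R3, 0R²0 but 3 ≠ 0.
B: fails — w1Rw0, w1R²w2 but w0 ≠ w2.
C: fails — aRa, aR²c but a ≠ c.
D: ✓.
Valid on: D.

D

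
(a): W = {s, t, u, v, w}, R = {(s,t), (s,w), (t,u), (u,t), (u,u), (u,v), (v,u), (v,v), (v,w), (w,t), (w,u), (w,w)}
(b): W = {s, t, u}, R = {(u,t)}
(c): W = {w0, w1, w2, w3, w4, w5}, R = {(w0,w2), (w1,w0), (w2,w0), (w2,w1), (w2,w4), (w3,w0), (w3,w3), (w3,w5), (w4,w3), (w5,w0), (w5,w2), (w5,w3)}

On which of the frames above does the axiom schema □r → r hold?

none

This is the axiom for reflexivity; its first-order frame correspondent is ∀x Rxx.
(a): fails — world s does not see itself.
(b): fails — world s does not see itself.
(c): fails — world w0 does not see itself.
Valid on no frame.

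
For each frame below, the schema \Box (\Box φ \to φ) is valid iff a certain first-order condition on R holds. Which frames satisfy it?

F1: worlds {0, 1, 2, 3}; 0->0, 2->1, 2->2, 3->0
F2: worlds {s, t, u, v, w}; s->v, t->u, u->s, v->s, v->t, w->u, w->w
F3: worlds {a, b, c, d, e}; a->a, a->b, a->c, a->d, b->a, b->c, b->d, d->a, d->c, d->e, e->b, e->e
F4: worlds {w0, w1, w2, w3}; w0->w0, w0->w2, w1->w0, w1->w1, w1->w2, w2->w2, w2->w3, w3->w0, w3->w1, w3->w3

F4

This is the axiom for shift-reflexivity; its first-order frame correspondent is \forall x \forall y (Rxy \to Ryy).
F1: fails — R21 but not R11.
F2: fails — Rwu but not Ruu.
F3: fails — Rbc but not Rcc.
F4: satisfies the condition.
Valid on: F4.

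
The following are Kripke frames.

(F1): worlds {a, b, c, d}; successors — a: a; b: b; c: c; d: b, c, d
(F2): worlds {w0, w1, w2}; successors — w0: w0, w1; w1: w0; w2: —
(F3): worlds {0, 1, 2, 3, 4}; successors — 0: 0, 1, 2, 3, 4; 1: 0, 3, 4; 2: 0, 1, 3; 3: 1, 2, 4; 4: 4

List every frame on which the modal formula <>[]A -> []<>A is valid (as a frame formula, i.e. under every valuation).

The schema corresponds to convergence: forall x forall y forall z (Rxy & Rxz -> exists w (Ryw & Rzw)).
(F1): fails — Rdc and Rdb but c and b have no common successor.
(F2): holds.
(F3): fails — R02 and R04 but 2 and 4 have no common successor.
Valid on: (F2).

(F2)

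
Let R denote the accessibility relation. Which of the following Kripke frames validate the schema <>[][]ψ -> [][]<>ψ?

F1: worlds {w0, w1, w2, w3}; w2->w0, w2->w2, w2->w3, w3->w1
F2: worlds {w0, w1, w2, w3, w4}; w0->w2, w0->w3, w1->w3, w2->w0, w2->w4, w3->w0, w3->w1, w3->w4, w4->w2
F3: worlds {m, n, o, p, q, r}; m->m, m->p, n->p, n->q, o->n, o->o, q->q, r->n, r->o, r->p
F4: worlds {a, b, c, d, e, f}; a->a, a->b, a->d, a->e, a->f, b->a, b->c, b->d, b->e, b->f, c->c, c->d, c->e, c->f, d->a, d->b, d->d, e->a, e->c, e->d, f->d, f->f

This is the axiom for a generalized confluence (Geach) condition; its first-order frame correspondent is forall x forall y forall z ((xRy & x R^2 z) -> exists w (y R^2 w & zRw)).
F1: fails — w2Rw0, w2R²w0 but no w with w0R²w and w0Rw.
F2: ✓.
F3: fails — mRm, mR²p but no w with mR²w and pRw.
F4: ✓.

F2, F4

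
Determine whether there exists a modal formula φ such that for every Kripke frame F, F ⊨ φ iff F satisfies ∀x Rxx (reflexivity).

This is a Sahlqvist condition; the T axiom □p → p defines it.
Suppose □p→p is valid. At any x set V(p)={w : Rxw}. Then □p holds at x, so p holds at x, i.e. Rxx.

Yes, by □p → p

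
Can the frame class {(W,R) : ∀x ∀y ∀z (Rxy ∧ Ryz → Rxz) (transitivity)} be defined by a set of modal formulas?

This is a Sahlqvist condition; the 4 axiom □p → □□p defines it.
Suppose □p→□□p is valid. Take Rxy, Ryz and set V(p)={w : Rxw}. Then □p at x, so □□p at x, so □p at y, so p at z, i.e. Rxz.

Definable; □p → □□p defines it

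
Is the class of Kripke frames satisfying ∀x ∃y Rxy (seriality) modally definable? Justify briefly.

Definable; □r → ◇r defines it

The condition is seriality. A defining modal formula is □r → ◇r.
Suppose □r→◇r is valid. At any x set V(r)=W. Then □r at x, so ◇r at x, so x has a successor.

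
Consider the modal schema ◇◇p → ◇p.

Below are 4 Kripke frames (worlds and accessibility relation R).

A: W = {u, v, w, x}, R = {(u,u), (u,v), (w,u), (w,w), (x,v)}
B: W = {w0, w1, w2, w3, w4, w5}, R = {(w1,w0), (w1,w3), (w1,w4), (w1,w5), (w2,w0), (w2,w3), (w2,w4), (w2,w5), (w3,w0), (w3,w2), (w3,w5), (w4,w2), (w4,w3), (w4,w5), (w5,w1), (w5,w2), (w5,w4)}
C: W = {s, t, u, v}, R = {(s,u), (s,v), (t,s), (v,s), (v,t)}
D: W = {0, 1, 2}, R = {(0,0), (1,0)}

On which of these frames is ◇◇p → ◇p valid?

D

Frame correspondent (Sahlqvist): ∀x ∀y ∀z (Rxy ∧ Ryz → Rxz) — i.e. transitivity.
A: fails — Rwu and Ruv but not Rwv.
B: fails — Rw1w5 and Rw5w2 but not Rw1w2.
C: fails — Rvs and Rsv but not Rvv.
D: satisfies the condition.
Valid on: D.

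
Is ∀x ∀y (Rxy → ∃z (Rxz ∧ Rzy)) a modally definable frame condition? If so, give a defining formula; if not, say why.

Yes — defined by □□r → □r

Yes: it is density, defined by the C4 schema □□r → □r.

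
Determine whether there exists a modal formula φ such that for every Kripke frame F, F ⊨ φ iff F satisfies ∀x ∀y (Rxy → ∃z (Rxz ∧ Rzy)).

Yes — defined by □□p → □p

Yes: it is density, defined by the C4 schema □□p → □p.
Suppose □□p→□p is valid. Take Rxy and set V(p)={w : xR²w}. Then □□p at x, so □p at x, so p at y, i.e. ∃z(Rxz∧Rzy).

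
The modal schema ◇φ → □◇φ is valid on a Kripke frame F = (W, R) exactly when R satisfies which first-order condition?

The Euclidean property

This schema is the 5 axiom.
Its frame correspondent is the Euclidean property — ∀x ∀y ∀z (Rxy ∧ Rxz → Ryz).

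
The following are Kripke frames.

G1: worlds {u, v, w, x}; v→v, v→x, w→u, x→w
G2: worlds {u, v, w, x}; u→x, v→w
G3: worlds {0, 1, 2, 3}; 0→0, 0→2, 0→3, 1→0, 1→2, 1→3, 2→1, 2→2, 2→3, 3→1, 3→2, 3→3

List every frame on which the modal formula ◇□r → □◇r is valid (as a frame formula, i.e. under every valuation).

G3

This is the axiom for convergence; its first-order frame correspondent is ∀x ∀y ∀z (Rxy ∧ Rxz → ∃w (Ryw ∧ Rzw)).
G1: fails — Rvx and Rvv but x and v have no common successor.
G2: fails — Rux and Rux but x and x have no common successor.
G3: ✓.
Valid on: G3.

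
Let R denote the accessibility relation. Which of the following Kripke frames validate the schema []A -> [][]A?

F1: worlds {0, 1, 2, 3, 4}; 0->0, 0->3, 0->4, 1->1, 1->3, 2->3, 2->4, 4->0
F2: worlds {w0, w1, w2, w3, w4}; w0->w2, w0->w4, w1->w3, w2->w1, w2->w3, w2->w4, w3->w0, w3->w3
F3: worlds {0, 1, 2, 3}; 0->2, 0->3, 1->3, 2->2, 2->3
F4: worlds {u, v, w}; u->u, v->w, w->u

The schema corresponds to transitivity: forall x forall y forall z (Rxy & Ryz -> Rxz).
F1: fails — R40 and R04 but not R44.
F2: fails — Rw1w3 and Rw3w0 but not Rw1w0.
F3: holds.
F4: fails — Rvw and Rwu but not Rvu.
Valid on: F3.

F3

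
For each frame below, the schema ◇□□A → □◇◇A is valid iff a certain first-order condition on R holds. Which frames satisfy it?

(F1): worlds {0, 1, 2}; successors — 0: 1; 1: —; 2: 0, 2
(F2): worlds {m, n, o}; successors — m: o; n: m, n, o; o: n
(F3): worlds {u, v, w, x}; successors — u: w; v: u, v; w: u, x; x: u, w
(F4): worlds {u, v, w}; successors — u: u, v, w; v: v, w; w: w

Frame correspondent (Sahlqvist): ∀x ∀y ∀z ((xRy ∧ xRz) → ∃w (yR²w ∧ zR²w)) — i.e. a generalized confluence (Geach) condition.
(F1): fails — 0R1, 0R1 but no w with 1R²w and 1R²w.
(F2): condition met.
(F3): condition met.
(F4): condition met.
Valid on: (F2), (F3), (F4).

(F2), (F3), (F4)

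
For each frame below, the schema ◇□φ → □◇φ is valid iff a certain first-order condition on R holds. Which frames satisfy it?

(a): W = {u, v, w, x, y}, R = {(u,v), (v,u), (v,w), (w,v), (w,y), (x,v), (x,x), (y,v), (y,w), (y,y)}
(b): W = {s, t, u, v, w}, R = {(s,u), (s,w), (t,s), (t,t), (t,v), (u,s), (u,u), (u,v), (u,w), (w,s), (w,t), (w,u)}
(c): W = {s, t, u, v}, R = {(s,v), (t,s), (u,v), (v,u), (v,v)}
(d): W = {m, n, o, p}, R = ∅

(c), (d)

The schema corresponds to convergence: ∀x ∀y ∀z (Rxy ∧ Rxz → ∃w (Ryw ∧ Rzw)).
(a): fails — Rxx and Rxv but x and v have no common successor.
(b): fails — Rtv and Rtv but v and v have no common successor.
(c): condition met.
(d): condition met.
Valid on: (c), (d).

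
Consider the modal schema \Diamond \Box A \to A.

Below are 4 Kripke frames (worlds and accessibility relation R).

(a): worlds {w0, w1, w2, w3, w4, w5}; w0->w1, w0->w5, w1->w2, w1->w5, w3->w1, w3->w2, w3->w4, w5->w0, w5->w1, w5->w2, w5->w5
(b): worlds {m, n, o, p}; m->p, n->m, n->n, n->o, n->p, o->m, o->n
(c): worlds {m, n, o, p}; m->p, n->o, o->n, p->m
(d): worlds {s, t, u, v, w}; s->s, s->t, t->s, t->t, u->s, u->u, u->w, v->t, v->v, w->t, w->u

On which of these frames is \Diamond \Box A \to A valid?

Frame correspondent (Sahlqvist): \forall x \forall y (xRy \to \exists w (yRw \wedge x = w)) — i.e. a generalized confluence (Geach) condition.
(a): fails — w0Rw1 but no w with w1Rw and w0=w.
(b): fails — mRp but no w with pRw and m=w.
(c): holds.
(d): fails — uRs but no w* with sRw* and u=w*.

(c)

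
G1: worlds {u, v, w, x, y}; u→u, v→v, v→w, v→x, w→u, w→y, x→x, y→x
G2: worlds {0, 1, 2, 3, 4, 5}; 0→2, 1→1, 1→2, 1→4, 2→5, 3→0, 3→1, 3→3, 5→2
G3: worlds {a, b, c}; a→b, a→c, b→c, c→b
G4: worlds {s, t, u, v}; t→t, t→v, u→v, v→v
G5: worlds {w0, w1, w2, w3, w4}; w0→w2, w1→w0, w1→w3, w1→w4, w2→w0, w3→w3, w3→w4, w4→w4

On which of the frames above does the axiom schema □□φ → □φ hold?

G4

This is the axiom for density; its first-order frame correspondent is ∀x ∀y (Rxy → ∃z (Rxz ∧ Rzy)).
G1: fails — Rwy but no z with Rwz and Rzy.
G2: fails — R02 but no z with R0z and Rz2.
G3: fails — Rbc but no z with Rbz and Rzc.
G4: satisfies the condition.
G5: fails — Rw1w0 but no z with Rw1z and Rzw0.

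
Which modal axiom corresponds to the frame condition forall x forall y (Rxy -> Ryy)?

A defining formula is □(□p → p) (the T□ axiom).
Suppose □(□p→p) is valid. Take Rxy and set V(p)={w : Ryw}. Then at y, □p holds; since □(□p→p) at x, □p→p at y, so p at y, i.e. Ryy.

□(□p → p)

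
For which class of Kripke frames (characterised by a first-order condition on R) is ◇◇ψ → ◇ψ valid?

Replacing ψ by ¬ψ and contraposing gives the equivalent schema □ψ → □□ψ.
Suppose □ψ→□□ψ is valid. Take Rxy, Ryz and set V(ψ)={w : Rxw}. Then □ψ at x, so □□ψ at x, so □ψ at y, so ψ at z, i.e. Rxz.
Conversely, any frame satisfying ∀x ∀y ∀z (Rxy ∧ Ryz → Rxz) validates the schema.
Frame condition: ∀x ∀y ∀z (Rxy ∧ Ryz → Rxz).

transitivity: ∀x ∀y ∀z (Rxy ∧ Ryz → Rxz)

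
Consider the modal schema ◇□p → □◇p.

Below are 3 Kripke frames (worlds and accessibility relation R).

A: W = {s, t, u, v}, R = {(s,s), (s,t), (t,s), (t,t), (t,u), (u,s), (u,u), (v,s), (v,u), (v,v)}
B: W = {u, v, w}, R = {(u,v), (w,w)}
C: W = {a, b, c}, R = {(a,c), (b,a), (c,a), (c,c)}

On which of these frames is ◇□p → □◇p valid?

Frame correspondent (Sahlqvist): ∀x ∀y ∀z (Rxy ∧ Rxz → ∃w (Ryw ∧ Rzw)) — i.e. convergence.
A: holds.
B: fails — Ruv and Ruv but v and v have no common successor.
C: holds.

A, C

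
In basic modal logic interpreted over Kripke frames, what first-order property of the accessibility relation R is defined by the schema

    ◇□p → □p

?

This schema is equivalent to the 5 axiom ◇p → □◇p.
It corresponds to the Euclidean property: ∀x ∀y ∀z (Rxy ∧ Rxz → Ryz).

the Euclidean property: ∀x ∀y ∀z (Rxy ∧ Rxz → Ryz)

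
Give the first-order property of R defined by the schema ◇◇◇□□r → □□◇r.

This is a Sahlqvist (Geach-type) schema ◇^3□^2r → □^2◇^1r.
First-order correspondent: ∀x ∀y ∀z ((xR³y ∧ xR²z) → ∃w (yR²w ∧ zRw)).

∀x ∀y ∀z ((xR³y ∧ xR²z) → ∃w (yR²w ∧ zRw))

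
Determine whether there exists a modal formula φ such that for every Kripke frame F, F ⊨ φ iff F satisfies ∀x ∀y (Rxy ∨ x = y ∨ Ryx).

Not definable by any modal formula

If a class were modally definable it would be closed under disjoint unions (Goldblatt–Thomason).
Take 3 disjoint single-world reflexive frames: each is trivially connected, but their disjoint union has 3 worlds with no edge between distinct components, so it is not connected.
Hence connectedness of R is not modally definable.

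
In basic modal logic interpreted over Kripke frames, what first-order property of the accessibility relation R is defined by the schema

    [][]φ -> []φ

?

Suppose □□φ→□φ is valid. Take Rxy and set V(φ)={w : xR²w}. Then □□φ at x, so □φ at x, so φ at y, i.e. ∃z(Rxz∧Rzy).

density: forall x forall y (Rxy -> exists z (Rxz & Rzy))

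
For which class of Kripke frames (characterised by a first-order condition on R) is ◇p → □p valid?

This is the CD axiom.
It corresponds to partial functionality: ∀x ∀y ∀z (Rxy ∧ Rxz → y = z).

partial functionality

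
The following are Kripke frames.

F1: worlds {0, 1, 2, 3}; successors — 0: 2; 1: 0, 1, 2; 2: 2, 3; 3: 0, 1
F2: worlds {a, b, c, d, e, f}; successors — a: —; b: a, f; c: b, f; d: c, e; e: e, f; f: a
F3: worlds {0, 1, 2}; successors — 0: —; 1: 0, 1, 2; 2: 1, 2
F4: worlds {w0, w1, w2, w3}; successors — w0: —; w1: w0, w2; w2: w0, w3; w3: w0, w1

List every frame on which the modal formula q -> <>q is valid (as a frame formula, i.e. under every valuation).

none

This is the axiom for reflexivity; its first-order frame correspondent is forall x Rxx.
F1: fails — world 0 does not see itself.
F2: fails — world a does not see itself.
F3: fails — world 0 does not see itself.
F4: fails — world w0 does not see itself.
Valid on no frame.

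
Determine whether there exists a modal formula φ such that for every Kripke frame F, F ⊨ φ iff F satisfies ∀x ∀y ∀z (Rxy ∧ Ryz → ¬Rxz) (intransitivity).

No

If a class were modally definable it would be closed under surjective bounded morphisms (Goldblatt–Thomason).
The 5-cycle (worlds a,b,c,d,e with a→b→c→d→e→a) is intransitive. Mapping every world to a single reflexive point • is a surjective bounded morphism; the reflexive point is not intransitive (R••∧R•• but R••).
So no modal formula (or set of formulas) defines exactly the intransitive frames.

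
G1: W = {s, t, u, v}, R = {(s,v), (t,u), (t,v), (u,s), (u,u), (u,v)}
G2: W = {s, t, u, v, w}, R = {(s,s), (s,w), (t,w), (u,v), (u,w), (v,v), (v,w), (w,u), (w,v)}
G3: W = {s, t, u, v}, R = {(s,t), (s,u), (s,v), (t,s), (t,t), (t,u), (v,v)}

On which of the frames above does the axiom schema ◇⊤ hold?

G2

Frame correspondent (Sahlqvist): ∀x ∃y Rxy — i.e. seriality.
G1: fails — world v has no successor.
G2: ✓.
G3: fails — world u has no successor.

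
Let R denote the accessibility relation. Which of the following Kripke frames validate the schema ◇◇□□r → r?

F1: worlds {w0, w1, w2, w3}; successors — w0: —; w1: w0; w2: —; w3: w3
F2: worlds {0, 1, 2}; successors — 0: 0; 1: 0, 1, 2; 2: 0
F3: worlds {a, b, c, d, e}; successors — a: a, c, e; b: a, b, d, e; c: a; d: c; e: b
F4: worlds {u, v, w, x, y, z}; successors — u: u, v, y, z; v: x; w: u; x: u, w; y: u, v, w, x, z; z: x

F1

The schema corresponds to a generalized confluence (Geach) condition: ∀x ∀y (xR²y → ∃w (yR²w ∧ x = w)).
F1: satisfies the condition.
F2: fails — 1R²0 but no w with 0R²w and 1=w.
F3: fails — bR²c but no w with cR²w and b=w.
F4: fails — xR²v but no t with vR²t and x=t.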